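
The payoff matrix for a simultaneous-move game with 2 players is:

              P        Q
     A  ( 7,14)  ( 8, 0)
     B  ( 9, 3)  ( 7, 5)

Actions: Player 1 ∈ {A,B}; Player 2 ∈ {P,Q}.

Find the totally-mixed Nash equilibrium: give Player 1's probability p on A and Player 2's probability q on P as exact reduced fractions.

p=1/8, q=1/3

P1 indiff ⇒ q·7+(1-q)·8 = q·9+(1-q)·7 ⇒ q(-2) = (1-q)(-1) ⇒ q = 1/3
P2 indiff ⇒ p·14+(1-p)·3 = p·0+(1-p)·5 ⇒ p(14) = (1-p)(2) ⇒ p = 1/8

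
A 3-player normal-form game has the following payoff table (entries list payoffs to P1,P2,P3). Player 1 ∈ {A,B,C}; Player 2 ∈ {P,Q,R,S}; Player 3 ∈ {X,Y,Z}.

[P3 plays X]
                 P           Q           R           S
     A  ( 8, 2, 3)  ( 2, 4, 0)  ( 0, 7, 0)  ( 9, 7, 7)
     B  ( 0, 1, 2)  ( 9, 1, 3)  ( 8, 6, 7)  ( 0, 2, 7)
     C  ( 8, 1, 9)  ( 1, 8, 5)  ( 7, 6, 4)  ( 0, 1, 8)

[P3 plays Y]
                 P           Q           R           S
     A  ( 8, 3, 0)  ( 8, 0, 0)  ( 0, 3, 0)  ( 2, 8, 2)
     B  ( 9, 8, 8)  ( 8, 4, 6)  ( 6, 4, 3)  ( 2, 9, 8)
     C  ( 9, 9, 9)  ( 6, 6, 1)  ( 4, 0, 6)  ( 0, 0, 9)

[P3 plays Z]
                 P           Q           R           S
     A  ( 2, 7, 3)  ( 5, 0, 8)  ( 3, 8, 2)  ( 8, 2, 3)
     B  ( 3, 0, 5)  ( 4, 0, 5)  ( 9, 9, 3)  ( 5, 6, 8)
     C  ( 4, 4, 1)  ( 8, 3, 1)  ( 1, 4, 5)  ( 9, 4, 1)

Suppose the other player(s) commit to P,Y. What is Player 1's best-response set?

u_1(A vs P,Y) = 8
u_1(B vs P,Y) = 9
u_1(C vs P,Y) = 9
max payoff 9 at {B,C}

argmax u_1 = {B,C}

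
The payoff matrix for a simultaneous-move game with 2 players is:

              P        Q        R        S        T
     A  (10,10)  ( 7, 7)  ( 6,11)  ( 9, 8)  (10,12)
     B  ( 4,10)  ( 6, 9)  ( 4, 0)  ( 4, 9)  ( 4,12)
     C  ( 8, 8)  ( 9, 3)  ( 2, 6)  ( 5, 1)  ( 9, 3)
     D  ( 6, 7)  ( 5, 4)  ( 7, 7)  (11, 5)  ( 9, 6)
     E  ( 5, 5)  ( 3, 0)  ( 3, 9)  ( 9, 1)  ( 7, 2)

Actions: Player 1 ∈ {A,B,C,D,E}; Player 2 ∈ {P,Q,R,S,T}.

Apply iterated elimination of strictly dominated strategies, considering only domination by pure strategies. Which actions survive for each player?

Survivors P1:{A,D} P2:{P,R,T}

P1 drop B (A beats it: P:10>4 Q:7>6 R:6>4 S:9>4 T:10>4)
P1 drop E (D beats it: P:6>5 Q:5>3 R:7>3 S:11>9 T:9>7)
P2 drop Q (P beats it: A:10>7 C:8>3 D:7>4)
P1 drop C (A beats it: P:10>8 R:6>2 S:9>5 T:10>9)
P2 drop S (P beats it: A:10>8 D:7>5)
P1→{A,D} P2→{P,R,T}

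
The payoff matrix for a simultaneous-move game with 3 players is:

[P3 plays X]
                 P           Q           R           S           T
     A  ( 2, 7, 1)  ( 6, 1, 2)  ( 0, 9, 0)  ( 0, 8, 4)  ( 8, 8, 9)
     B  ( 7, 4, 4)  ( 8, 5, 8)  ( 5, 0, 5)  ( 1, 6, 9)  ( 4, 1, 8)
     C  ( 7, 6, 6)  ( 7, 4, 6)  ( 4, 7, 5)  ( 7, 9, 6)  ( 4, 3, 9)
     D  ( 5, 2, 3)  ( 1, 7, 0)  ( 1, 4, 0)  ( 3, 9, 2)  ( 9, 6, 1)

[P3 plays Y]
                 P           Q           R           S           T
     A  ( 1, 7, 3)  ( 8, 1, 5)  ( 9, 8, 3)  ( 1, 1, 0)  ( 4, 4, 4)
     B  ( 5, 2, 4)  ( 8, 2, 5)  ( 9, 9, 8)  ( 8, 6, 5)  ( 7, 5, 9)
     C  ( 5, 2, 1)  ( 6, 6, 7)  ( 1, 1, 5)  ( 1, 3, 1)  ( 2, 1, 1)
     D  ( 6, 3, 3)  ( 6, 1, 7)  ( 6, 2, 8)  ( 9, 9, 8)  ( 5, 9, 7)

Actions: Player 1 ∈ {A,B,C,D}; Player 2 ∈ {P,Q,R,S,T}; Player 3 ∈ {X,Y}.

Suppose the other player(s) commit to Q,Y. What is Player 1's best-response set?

u_1(A vs Q,Y) = 8
u_1(B vs Q,Y) = 8
u_1(C vs Q,Y) = 6
u_1(D vs Q,Y) = 6
max payoff 8 at {A,B}

argmax u_1 = {A,B}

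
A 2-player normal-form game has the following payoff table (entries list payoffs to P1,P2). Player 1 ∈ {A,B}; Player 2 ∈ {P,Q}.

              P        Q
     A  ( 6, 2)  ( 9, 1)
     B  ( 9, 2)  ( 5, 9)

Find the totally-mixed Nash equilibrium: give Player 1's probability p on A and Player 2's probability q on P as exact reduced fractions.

(p,q) = (7/8, 4/7)

P1 indiff ⇒ q·6+(1-q)·9 = q·9+(1-q)·5 ⇒ q(-3) = (1-q)(-4) ⇒ q = 4/7
P2 indiff ⇒ p·2+(1-p)·2 = p·1+(1-p)·9 ⇒ p(1) = (1-p)(7) ⇒ p = 7/8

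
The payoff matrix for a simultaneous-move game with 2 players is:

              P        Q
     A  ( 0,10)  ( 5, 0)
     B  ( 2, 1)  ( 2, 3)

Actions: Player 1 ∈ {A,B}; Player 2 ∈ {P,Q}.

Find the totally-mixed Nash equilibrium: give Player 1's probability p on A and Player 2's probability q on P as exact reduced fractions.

(p,q) = (1/6, 3/5)

P1 indiff ⇒ q·0+(1-q)·5 = q·2+(1-q)·2 ⇒ q(-2) = (1-q)(-3) ⇒ q = 3/5
P2 indiff ⇒ p·10+(1-p)·1 = p·0+(1-p)·3 ⇒ p(10) = (1-p)(2) ⇒ p = 1/6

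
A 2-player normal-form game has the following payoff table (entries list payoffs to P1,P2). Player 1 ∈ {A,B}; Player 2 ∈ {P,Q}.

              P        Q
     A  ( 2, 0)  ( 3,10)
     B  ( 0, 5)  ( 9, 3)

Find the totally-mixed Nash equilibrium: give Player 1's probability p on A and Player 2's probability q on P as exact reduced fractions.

P1 indiff ⇒ q·2+(1-q)·3 = q·0+(1-q)·9 ⇒ q(2) = (1-q)(6) ⇒ q = 3/4
P2 indiff ⇒ p·0+(1-p)·5 = p·10+(1-p)·3 ⇒ p(-10) = (1-p)(-2) ⇒ p = 1/6

P1 mixes 1/6 on A; P2 mixes 3/4 on P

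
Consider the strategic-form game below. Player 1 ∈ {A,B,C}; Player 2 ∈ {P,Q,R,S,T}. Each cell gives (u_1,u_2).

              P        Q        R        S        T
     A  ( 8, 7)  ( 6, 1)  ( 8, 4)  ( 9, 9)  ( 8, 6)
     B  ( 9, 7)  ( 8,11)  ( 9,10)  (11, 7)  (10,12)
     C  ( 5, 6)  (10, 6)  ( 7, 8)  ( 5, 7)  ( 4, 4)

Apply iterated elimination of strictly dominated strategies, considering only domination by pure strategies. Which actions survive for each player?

P1 drop A (B beats it: P:9>8 Q:8>6 R:9>8 S:11>9 T:10>8)
P2 drop P (R beats it: B:10>7 C:8>6)
P2 drop S (R beats it: B:10>7 C:8>7)
P1→{B,C} P2→{Q,R,T}

Survivors P1:{B,C} P2:{Q,R,T}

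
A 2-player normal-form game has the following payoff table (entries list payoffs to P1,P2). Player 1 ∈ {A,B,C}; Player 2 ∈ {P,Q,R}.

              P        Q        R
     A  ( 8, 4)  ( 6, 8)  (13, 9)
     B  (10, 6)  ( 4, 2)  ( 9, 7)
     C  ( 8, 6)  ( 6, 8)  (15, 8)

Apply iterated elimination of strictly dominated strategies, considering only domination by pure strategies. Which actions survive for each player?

P2 drop P (R beats it: A:9>4 B:7>6 C:8>6)
P1 drop B (A beats it: Q:6>4 R:13>9)
P1→{A,C} P2→{Q,R}

Survivors P1:{A,C} P2:{Q,R}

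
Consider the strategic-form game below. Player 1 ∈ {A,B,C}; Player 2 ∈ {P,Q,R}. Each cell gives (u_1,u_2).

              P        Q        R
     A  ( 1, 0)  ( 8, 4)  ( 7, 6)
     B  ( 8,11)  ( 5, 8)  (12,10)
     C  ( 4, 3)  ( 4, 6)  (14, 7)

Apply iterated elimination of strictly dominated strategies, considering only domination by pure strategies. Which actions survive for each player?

P2 drop Q (R beats it: A:6>4 B:10>8 C:7>6)
P1 drop A (B beats it: P:8>1 R:12>7)
P1→{B,C} P2→{P,R}

IESDS → P1:{B,C} P2:{P,R}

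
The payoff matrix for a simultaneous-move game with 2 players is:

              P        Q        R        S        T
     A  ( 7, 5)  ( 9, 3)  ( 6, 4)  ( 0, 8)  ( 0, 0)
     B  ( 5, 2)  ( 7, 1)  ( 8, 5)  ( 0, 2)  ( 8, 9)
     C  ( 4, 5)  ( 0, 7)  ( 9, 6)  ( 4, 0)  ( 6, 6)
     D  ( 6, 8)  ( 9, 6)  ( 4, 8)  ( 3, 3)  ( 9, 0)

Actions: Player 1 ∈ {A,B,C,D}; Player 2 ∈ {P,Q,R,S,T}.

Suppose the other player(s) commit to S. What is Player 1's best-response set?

u_1(A vs S) = 0
u_1(B vs S) = 0
u_1(C vs S) = 4
u_1(D vs S) = 3
max payoff 4 at {C}

BR_1 = {C}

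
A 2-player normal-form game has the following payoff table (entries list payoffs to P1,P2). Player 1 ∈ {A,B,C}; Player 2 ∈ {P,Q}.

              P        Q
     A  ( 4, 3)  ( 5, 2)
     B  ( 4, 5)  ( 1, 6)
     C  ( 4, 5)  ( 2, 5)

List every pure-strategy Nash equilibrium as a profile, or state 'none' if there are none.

(A,P): NE
(A,Q): not NE [P2→P gives 3>2]
(B,P): not NE [P2→Q gives 6>5]
(B,Q): not NE [P1→A gives 5>1]
(C,P): NE
(C,Q): not NE [P1→A gives 5>2]

Nash profiles: (A,P), (C,P)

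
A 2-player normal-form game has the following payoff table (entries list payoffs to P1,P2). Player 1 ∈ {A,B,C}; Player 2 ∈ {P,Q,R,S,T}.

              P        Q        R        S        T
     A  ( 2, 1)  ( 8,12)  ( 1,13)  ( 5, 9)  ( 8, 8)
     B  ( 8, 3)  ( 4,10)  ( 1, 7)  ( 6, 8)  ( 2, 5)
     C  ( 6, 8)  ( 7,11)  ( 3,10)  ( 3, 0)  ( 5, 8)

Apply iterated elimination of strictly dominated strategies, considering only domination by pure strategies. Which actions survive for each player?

P2 drop P (Q beats it: A:12>1 B:10>3 C:11>8)
P2 drop S (Q beats it: A:12>9 B:10>8 C:11>0)
P1 drop B (C beats it: Q:7>4 R:3>1 T:5>2)
P2 drop T (Q beats it: A:12>8 C:11>8)
P1→{A,C} P2→{Q,R}

Survivors P1:{A,C} P2:{Q,R}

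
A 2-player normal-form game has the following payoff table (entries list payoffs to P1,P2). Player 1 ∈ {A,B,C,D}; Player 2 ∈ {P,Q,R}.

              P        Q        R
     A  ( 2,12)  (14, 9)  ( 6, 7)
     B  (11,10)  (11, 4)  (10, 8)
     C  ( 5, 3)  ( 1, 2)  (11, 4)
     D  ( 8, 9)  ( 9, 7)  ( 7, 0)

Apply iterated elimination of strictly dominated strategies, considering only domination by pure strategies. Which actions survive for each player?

Remaining: P1:{B,C} P2:{P,R}

P1 drop D (B beats it: P:11>8 Q:11>9 R:10>7)
P2 drop Q (P beats it: A:12>9 B:10>4 C:3>2)
P1 drop A (B beats it: P:11>2 R:10>6)
P1→{B,C} P2→{P,R}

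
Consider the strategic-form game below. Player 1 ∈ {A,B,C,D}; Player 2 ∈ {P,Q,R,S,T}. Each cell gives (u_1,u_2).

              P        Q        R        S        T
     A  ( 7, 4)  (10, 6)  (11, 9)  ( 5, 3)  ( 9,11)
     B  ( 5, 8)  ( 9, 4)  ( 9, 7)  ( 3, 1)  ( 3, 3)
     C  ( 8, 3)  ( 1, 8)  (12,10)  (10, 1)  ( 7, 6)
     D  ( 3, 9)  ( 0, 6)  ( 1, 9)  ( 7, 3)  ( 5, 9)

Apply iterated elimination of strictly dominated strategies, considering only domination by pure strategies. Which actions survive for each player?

Survivors P1:{A,C} P2:{R,T}

P1 drop B (A beats it: P:7>5 Q:10>9 R:11>9 S:5>3 T:9>3)
P1 drop D (C beats it: P:8>3 Q:1>0 R:12>1 S:10>7 T:7>5)
P2 drop P (Q beats it: A:6>4 C:8>3)
P2 drop Q (R beats it: A:9>6 C:10>8)
P2 drop S (R beats it: A:9>3 C:10>1)
P1→{A,C} P2→{R,T}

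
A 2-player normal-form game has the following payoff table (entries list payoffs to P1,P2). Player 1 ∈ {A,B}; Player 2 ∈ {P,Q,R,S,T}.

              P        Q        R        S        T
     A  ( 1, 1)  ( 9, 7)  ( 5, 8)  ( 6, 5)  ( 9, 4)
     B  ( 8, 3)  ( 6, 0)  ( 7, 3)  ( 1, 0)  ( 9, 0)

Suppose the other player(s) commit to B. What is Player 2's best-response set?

argmax u_2 = {P,R}

u_2(P vs B) = 3
u_2(Q vs B) = 0
u_2(R vs B) = 3
u_2(S vs B) = 0
u_2(T vs B) = 0
max payoff 3 at {P,R}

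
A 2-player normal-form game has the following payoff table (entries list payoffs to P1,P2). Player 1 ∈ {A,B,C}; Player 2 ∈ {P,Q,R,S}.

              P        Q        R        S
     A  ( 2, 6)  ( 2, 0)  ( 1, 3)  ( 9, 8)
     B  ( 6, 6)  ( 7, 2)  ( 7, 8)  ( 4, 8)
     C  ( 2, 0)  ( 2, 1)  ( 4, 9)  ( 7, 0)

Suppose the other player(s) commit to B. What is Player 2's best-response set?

u_2(P vs B) = 6
u_2(Q vs B) = 2
u_2(R vs B) = 8
u_2(S vs B) = 8
max payoff 8 at {R,S}

P2 best: {R,S}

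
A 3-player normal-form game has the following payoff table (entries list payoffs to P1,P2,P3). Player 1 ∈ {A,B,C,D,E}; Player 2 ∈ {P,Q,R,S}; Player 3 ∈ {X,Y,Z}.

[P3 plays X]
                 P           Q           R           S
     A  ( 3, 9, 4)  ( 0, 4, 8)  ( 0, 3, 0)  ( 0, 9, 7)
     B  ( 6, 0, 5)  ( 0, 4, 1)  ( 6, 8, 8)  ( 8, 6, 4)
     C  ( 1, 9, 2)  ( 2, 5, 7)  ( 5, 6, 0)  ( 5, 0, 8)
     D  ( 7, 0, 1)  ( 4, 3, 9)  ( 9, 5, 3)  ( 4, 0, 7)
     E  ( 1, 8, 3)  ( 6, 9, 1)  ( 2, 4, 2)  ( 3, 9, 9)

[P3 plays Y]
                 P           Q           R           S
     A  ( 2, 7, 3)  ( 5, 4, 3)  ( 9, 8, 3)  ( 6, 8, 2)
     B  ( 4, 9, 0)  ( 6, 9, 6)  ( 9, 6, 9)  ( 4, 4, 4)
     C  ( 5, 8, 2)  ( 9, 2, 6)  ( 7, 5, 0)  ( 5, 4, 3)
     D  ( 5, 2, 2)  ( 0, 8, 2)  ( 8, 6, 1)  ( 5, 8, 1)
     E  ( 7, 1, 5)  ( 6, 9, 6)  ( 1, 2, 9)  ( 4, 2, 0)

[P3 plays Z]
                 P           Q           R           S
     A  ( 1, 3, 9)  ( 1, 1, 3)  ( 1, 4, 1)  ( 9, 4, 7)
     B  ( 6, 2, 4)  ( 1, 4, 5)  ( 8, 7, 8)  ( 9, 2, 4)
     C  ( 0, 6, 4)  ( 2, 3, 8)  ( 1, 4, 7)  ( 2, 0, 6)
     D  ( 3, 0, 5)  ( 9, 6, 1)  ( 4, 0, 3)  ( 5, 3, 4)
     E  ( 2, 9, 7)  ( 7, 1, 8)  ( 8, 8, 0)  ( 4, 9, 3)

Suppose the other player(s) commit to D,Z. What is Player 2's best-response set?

BR_2 = {Q}

u_2(P vs D,Z) = 0
u_2(Q vs D,Z) = 6
u_2(R vs D,Z) = 0
u_2(S vs D,Z) = 3
max payoff 6 at {Q}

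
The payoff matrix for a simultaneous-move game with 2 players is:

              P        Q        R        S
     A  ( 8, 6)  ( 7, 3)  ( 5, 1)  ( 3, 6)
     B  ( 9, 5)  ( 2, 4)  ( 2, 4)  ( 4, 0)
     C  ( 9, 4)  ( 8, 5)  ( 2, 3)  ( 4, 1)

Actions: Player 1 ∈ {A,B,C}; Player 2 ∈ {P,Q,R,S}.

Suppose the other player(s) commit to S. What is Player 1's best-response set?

P1 best: {B,C}

u_1(A vs S) = 3
u_1(B vs S) = 4
u_1(C vs S) = 4
max payoff 4 at {B,C}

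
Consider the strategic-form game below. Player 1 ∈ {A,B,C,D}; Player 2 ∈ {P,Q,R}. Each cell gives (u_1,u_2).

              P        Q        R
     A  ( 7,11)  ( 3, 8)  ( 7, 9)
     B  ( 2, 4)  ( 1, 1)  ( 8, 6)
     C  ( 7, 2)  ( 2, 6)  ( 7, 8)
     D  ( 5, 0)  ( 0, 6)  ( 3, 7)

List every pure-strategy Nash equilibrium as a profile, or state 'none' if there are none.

PSNE = {(A,P), (B,R)}

(A,P): NE
(A,Q): not NE [P2→P gives 11>8]
(A,R): not NE [P1→B gives 8>7; P2→P gives 11>9]
(B,P): not NE [P1→C gives 7>2; P2→R gives 6>4]
(B,Q): not NE [P1→A gives 3>1; P2→R gives 6>1]
(B,R): NE
(C,P): not NE [P2→R gives 8>2]
(C,Q): not NE [P1→A gives 3>2; P2→R gives 8>6]
(C,R): not NE [P1→B gives 8>7]
(D,P): not NE [P1→C gives 7>5; P2→R gives 7>0]
(D,Q): not NE [P1→A gives 3>0; P2→R gives 7>6]
(D,R): not NE [P1→B gives 8>3]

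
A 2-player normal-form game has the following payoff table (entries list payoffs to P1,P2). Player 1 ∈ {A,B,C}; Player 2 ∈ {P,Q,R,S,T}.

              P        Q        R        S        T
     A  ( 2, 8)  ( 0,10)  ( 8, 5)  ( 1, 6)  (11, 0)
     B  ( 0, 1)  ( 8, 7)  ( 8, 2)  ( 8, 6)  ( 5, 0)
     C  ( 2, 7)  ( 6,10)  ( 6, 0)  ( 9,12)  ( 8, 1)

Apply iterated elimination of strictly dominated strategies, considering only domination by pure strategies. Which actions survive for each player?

Survivors P1:{B,C} P2:{Q,S}

P2 drop P (Q beats it: A:10>8 B:7>1 C:10>7)
P2 drop R (Q beats it: A:10>5 B:7>2 C:10>0)
P2 drop T (Q beats it: A:10>0 B:7>0 C:10>1)
P1 drop A (B beats it: Q:8>0 S:8>1)
P1→{B,C} P2→{Q,S}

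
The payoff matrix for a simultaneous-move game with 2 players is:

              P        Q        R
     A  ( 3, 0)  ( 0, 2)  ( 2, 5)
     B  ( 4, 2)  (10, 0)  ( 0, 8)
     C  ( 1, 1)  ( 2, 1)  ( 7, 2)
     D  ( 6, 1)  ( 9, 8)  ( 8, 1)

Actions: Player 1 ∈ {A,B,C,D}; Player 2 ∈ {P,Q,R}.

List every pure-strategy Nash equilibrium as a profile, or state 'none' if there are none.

(A,P): not NE [P1→D gives 6>3; P2→R gives 5>0]
(A,Q): not NE [P1→B gives 10>0; P2→R gives 5>2]
(A,R): not NE [P1→D gives 8>2]
(B,P): not NE [P1→D gives 6>4; P2→R gives 8>2]
(B,Q): not NE [P2→R gives 8>0]
(B,R): not NE [P1→D gives 8>0]
(C,P): not NE [P1→D gives 6>1; P2→R gives 2>1]
(C,Q): not NE [P1→B gives 10>2; P2→R gives 2>1]
(C,R): not NE [P1→D gives 8>7]
(D,P): not NE [P2→Q gives 8>1]
(D,Q): not NE [P1→B gives 10>9]
(D,R): not NE [P2→Q gives 8>1]

No pure NE.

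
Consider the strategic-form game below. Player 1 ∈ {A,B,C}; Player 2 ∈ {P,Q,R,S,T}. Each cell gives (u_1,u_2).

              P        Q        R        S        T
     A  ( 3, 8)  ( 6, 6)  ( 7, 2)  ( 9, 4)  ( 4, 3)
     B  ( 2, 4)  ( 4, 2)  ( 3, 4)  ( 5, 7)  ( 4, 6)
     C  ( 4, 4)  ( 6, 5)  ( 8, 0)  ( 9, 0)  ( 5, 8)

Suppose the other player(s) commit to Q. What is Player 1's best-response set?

P1 best: {A,C}

u_1(A vs Q) = 6
u_1(B vs Q) = 4
u_1(C vs Q) = 6
max payoff 6 at {A,C}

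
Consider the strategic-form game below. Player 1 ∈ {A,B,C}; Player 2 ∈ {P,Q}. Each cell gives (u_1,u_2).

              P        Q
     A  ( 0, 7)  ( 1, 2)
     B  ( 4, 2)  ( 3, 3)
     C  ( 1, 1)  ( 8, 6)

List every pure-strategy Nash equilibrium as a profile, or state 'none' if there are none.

NE set: (C,Q)

(A,P): not NE [P1→B gives 4>0]
(A,Q): not NE [P1→C gives 8>1; P2→P gives 7>2]
(B,P): not NE [P2→Q gives 3>2]
(B,Q): not NE [P1→C gives 8>3]
(C,P): not NE [P1→B gives 4>1; P2→Q gives 6>1]
(C,Q): NE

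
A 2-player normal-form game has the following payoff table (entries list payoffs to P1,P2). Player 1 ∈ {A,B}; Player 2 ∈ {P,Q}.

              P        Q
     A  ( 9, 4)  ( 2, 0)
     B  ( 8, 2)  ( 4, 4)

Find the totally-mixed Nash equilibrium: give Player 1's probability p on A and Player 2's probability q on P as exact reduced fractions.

P1 indiff ⇒ q·9+(1-q)·2 = q·8+(1-q)·4 ⇒ q(1) = (1-q)(2) ⇒ q = 2/3
P2 indiff ⇒ p·4+(1-p)·2 = p·0+(1-p)·4 ⇒ p(4) = (1-p)(2) ⇒ p = 1/3

p=1/3, q=2/3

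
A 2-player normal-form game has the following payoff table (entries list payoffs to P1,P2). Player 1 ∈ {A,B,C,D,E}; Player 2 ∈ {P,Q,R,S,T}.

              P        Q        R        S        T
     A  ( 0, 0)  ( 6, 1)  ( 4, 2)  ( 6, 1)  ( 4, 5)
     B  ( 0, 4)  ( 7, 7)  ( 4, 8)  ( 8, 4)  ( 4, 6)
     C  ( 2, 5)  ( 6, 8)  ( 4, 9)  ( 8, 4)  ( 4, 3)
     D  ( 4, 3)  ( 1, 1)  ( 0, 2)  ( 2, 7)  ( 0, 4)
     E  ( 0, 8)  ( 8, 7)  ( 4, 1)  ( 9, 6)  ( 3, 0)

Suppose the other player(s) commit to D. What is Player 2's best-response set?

BR_2 = {S}

u_2(P vs D) = 3
u_2(Q vs D) = 1
u_2(R vs D) = 2
u_2(S vs D) = 7
u_2(T vs D) = 4
max payoff 7 at {S}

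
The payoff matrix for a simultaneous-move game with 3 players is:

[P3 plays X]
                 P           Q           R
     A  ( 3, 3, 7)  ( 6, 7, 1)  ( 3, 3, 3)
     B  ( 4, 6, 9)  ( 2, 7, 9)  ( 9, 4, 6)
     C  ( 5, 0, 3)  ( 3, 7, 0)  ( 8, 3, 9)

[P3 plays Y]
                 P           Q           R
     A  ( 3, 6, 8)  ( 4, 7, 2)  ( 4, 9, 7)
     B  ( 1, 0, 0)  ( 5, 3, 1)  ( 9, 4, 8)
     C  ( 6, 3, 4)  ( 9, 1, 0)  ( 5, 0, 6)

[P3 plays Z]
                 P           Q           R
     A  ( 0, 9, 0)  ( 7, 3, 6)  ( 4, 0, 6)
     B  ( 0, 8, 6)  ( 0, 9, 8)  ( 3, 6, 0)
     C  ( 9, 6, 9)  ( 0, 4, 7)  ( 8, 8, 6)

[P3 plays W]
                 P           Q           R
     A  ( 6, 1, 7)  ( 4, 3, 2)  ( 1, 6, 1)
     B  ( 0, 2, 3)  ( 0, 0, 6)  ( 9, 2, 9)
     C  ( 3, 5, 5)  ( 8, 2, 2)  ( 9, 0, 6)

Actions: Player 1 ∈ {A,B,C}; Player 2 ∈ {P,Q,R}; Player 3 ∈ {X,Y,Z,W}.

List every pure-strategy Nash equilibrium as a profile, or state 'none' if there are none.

PSNE = {(B,R,W)}

(A,P,X): not NE [P1→C gives 5>3; P2→Q gives 7>3; P3→Y gives 8>7]
(A,P,Y): not NE [P1→C gives 6>3; P2→R gives 9>6]
(A,P,Z): not NE [P1→C gives 9>0; P3→Y gives 8>0]
(A,P,W): not NE [P2→R gives 6>1; P3→Y gives 8>7]
(A,Q,X): not NE [P3→Z gives 6>1]
(A,Q,Y): not NE [P1→C gives 9>4; P2→R gives 9>7; P3→Z gives 6>2]
(A,Q,Z): not NE [P2→P gives 9>3]
(A,Q,W): not NE [P1→C gives 8>4; P2→R gives 6>3; P3→Z gives 6>2]
(A,R,X): not NE [P1→B gives 9>3; P2→Q gives 7>3; P3→Y gives 7>3]
(A,R,Y): not NE [P1→B gives 9>4]
(A,R,Z): not NE [P1→C gives 8>4; P2→P gives 9>0; P3→Y gives 7>6]
(A,R,W): not NE [P1→C gives 9>1; P3→Y gives 7>1]
(B,P,X): not NE [P1→C gives 5>4; P2→Q gives 7>6]
(B,P,Y): not NE [P1→C gives 6>1; P2→R gives 4>0; P3→X gives 9>0]
(B,P,Z): not NE [P1→C gives 9>0; P2→Q gives 9>8; P3→X gives 9>6]
(B,P,W): not NE [P1→A gives 6>0; P3→X gives 9>3]
(B,Q,X): not NE [P1→A gives 6>2]
(B,Q,Y): not NE [P1→C gives 9>5; P2→R gives 4>3; P3→X gives 9>1]
(B,Q,Z): not NE [P1→A gives 7>0; P3→X gives 9>8]
(B,Q,W): not NE [P1→C gives 8>0; P2→R gives 2>0; P3→X gives 9>6]
(B,R,X): not NE [P2→Q gives 7>4; P3→W gives 9>6]
(B,R,Y): not NE [P3→W gives 9>8]
(B,R,Z): not NE [P1→C gives 8>3; P2→Q gives 9>6; P3→W gives 9>0]
(B,R,W): NE
(C,P,X): not NE [P2→Q gives 7>0; P3→Z gives 9>3]
(C,P,Y): not NE [P3→Z gives 9>4]
(C,P,Z): not NE [P2→R gives 8>6]
(C,P,W): not NE [P1→A gives 6>3; P3→Z gives 9>5]
(C,Q,X): not NE [P1→A gives 6>3; P3→Z gives 7>0]
(C,Q,Y): not NE [P2→P gives 3>1; P3→Z gives 7>0]
(C,Q,Z): not NE [P1→A gives 7>0; P2→R gives 8>4]
(C,Q,W): not NE [P2→P gives 5>2; P3→Z gives 7>2]
(C,R,X): not NE [P1→B gives 9>8; P2→Q gives 7>3]
(C,R,Y): not NE [P1→B gives 9>5; P2→P gives 3>0; P3→X gives 9>6]
(C,R,Z): not NE [P3→X gives 9>6]
(C,R,W): not NE [P2→P gives 5>0; P3→X gives 9>6]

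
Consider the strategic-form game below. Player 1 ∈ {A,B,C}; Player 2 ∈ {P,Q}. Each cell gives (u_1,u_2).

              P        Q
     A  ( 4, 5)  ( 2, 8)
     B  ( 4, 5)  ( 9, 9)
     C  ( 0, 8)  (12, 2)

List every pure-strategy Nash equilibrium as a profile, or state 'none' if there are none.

(A,P): not NE [P2→Q gives 8>5]
(A,Q): not NE [P1→C gives 12>2]
(B,P): not NE [P2→Q gives 9>5]
(B,Q): not NE [P1→C gives 12>9]
(C,P): not NE [P1→B gives 4>0]
(C,Q): not NE [P2→P gives 8>2]

PSNE: ∅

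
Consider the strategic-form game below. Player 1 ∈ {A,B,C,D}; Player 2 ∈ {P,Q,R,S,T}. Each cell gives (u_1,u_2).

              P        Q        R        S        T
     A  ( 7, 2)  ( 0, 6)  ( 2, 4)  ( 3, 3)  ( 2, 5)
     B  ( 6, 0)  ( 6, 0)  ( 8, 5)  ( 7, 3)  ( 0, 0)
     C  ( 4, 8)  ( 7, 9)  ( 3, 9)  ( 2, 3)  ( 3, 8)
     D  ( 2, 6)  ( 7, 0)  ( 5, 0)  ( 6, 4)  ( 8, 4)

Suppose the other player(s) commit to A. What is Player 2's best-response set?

argmax u_2 = {Q}

u_2(P vs A) = 2
u_2(Q vs A) = 6
u_2(R vs A) = 4
u_2(S vs A) = 3
u_2(T vs A) = 5
max payoff 6 at {Q}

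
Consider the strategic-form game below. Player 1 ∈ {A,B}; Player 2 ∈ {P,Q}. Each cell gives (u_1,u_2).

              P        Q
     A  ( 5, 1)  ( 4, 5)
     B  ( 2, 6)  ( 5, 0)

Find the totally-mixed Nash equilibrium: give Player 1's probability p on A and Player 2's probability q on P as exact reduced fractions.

(p,q) = (3/5, 1/4)

P1 indiff ⇒ q·5+(1-q)·4 = q·2+(1-q)·5 ⇒ q(3) = (1-q)(1) ⇒ q = 1/4
P2 indiff ⇒ p·1+(1-p)·6 = p·5+(1-p)·0 ⇒ p(-4) = (1-p)(-6) ⇒ p = 3/5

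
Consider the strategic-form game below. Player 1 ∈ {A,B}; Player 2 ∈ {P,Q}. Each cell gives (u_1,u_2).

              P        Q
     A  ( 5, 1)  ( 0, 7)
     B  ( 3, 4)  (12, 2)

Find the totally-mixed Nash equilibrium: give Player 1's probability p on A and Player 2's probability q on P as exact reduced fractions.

P1 mixes 1/4 on A; P2 mixes 6/7 on P

P1 indiff ⇒ q·5+(1-q)·0 = q·3+(1-q)·12 ⇒ q(2) = (1-q)(12) ⇒ q = 6/7
P2 indiff ⇒ p·1+(1-p)·4 = p·7+(1-p)·2 ⇒ p(-6) = (1-p)(-2) ⇒ p = 1/4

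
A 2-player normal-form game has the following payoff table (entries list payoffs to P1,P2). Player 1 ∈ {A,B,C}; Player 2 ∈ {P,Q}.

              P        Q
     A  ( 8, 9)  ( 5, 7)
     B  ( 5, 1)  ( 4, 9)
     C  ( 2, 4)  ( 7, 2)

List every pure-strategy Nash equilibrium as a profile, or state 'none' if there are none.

(A,P): NE
(A,Q): not NE [P1→C gives 7>5; P2→P gives 9>7]
(B,P): not NE [P1→A gives 8>5; P2→Q gives 9>1]
(B,Q): not NE [P1→C gives 7>4]
(C,P): not NE [P1→A gives 8>2]
(C,Q): not NE [P2→P gives 4>2]

Nash profiles: (A,P)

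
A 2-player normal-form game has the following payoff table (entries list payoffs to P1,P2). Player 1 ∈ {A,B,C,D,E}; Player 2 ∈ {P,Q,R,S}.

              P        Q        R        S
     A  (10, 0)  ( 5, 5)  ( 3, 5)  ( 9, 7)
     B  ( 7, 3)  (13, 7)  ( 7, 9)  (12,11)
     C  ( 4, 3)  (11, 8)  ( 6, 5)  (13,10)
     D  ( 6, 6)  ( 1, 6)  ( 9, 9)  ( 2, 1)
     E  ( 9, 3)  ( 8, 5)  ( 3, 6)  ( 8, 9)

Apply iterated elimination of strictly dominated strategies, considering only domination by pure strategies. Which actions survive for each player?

Survivors P1:{B,C,D} P2:{Q,R,S}

P2 drop P (R beats it: A:5>0 B:9>3 C:5>3 D:9>6 E:6>3)
P1 drop A (B beats it: Q:13>5 R:7>3 S:12>9)
P1 drop E (B beats it: Q:13>8 R:7>3 S:12>8)
P1→{B,C,D} P2→{Q,R,S}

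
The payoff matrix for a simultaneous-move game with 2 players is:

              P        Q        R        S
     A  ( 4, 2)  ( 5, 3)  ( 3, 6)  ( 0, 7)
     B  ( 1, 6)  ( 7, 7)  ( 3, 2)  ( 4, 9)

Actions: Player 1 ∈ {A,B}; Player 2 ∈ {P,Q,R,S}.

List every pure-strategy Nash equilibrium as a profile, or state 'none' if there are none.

Nash profiles: (B,S)

(A,P): not NE [P2→S gives 7>2]
(A,Q): not NE [P1→B gives 7>5; P2→S gives 7>3]
(A,R): not NE [P2→S gives 7>6]
(A,S): not NE [P1→B gives 4>0]
(B,P): not NE [P1→A gives 4>1; P2→S gives 9>6]
(B,Q): not NE [P2→S gives 9>7]
(B,R): not NE [P2→S gives 9>2]
(B,S): NE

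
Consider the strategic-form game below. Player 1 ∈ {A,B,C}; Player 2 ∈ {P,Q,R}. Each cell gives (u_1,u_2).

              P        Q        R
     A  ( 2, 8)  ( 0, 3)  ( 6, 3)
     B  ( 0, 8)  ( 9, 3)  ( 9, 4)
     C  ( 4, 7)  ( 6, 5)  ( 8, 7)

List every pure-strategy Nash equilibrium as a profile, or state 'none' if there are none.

PSNE = {(C,P)}

(A,P): not NE [P1→C gives 4>2]
(A,Q): not NE [P1→B gives 9>0; P2→P gives 8>3]
(A,R): not NE [P1→B gives 9>6; P2→P gives 8>3]
(B,P): not NE [P1→C gives 4>0]
(B,Q): not NE [P2→P gives 8>3]
(B,R): not NE [P2→P gives 8>4]
(C,P): NE
(C,Q): not NE [P1→B gives 9>6; P2→R gives 7>5]
(C,R): not NE [P1→B gives 9>8]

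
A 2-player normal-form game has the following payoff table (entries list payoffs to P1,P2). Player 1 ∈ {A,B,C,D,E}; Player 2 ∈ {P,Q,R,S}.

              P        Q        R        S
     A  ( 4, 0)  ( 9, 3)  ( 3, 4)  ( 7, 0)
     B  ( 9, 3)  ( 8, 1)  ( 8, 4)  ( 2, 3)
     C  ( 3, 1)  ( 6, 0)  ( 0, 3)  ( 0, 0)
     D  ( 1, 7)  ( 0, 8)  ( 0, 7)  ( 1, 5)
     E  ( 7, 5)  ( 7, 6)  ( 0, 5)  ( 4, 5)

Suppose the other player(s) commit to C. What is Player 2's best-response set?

u_2(P vs C) = 1
u_2(Q vs C) = 0
u_2(R vs C) = 3
u_2(S vs C) = 0
max payoff 3 at {R}

P2 best: {R}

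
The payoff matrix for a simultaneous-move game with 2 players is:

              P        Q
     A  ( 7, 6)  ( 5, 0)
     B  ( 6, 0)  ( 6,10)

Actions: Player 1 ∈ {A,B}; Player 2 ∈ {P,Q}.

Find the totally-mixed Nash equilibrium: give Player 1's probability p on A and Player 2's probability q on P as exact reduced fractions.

P1 indiff ⇒ q·7+(1-q)·5 = q·6+(1-q)·6 ⇒ q(1) = (1-q)(1) ⇒ q = 1/2
P2 indiff ⇒ p·6+(1-p)·0 = p·0+(1-p)·10 ⇒ p(6) = (1-p)(10) ⇒ p = 5/8

p=5/8, q=1/2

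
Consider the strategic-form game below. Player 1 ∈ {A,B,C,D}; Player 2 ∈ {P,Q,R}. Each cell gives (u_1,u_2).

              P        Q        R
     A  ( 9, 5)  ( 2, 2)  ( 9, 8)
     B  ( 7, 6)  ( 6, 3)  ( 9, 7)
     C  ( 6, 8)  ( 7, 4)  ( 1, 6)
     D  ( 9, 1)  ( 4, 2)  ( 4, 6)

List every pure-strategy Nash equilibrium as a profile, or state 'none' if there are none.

PSNE = {(A,R), (B,R)}

(A,P): not NE [P2→R gives 8>5]
(A,Q): not NE [P1→C gives 7>2; P2→R gives 8>2]
(A,R): NE
(B,P): not NE [P1→D gives 9>7; P2→R gives 7>6]
(B,Q): not NE [P1→C gives 7>6; P2→R gives 7>3]
(B,R): NE
(C,P): not NE [P1→D gives 9>6]
(C,Q): not NE [P2→P gives 8>4]
(C,R): not NE [P1→B gives 9>1; P2→P gives 8>6]
(D,P): not NE [P2→R gives 6>1]
(D,Q): not NE [P1→C gives 7>4; P2→R gives 6>2]
(D,R): not NE [P1→B gives 9>4]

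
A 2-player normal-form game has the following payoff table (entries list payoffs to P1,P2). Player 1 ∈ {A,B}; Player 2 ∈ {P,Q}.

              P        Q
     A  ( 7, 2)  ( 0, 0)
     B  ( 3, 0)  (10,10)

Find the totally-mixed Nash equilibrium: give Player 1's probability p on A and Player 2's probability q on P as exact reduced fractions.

P1 indiff ⇒ q·7+(1-q)·0 = q·3+(1-q)·10 ⇒ q(4) = (1-q)(10) ⇒ q = 5/7
P2 indiff ⇒ p·2+(1-p)·0 = p·0+(1-p)·10 ⇒ p(2) = (1-p)(10) ⇒ p = 5/6

p=5/6, q=5/7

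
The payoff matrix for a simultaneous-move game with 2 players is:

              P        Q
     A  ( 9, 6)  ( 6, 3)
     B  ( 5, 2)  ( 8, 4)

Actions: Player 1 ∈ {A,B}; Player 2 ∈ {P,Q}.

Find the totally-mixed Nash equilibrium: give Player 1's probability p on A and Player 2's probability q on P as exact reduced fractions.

p=2/5, q=1/3

P1 indiff ⇒ q·9+(1-q)·6 = q·5+(1-q)·8 ⇒ q(4) = (1-q)(2) ⇒ q = 1/3
P2 indiff ⇒ p·6+(1-p)·2 = p·3+(1-p)·4 ⇒ p(3) = (1-p)(2) ⇒ p = 2/5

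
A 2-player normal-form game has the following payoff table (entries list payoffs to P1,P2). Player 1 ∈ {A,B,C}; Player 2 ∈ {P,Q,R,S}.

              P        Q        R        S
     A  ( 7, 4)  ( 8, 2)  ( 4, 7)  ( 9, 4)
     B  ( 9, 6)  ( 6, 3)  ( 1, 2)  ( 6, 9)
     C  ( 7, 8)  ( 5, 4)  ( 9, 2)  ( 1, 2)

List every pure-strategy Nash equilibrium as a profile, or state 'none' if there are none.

(A,P): not NE [P1→B gives 9>7; P2→R gives 7>4]
(A,Q): not NE [P2→R gives 7>2]
(A,R): not NE [P1→C gives 9>4]
(A,S): not NE [P2→R gives 7>4]
(B,P): not NE [P2→S gives 9>6]
(B,Q): not NE [P1→A gives 8>6; P2→S gives 9>3]
(B,R): not NE [P1→C gives 9>1; P2→S gives 9>2]
(B,S): not NE [P1→A gives 9>6]
(C,P): not NE [P1→B gives 9>7]
(C,Q): not NE [P1→A gives 8>5; P2→P gives 8>4]
(C,R): not NE [P2→P gives 8>2]
(C,S): not NE [P1→A gives 9>1; P2→P gives 8>2]

No pure NE.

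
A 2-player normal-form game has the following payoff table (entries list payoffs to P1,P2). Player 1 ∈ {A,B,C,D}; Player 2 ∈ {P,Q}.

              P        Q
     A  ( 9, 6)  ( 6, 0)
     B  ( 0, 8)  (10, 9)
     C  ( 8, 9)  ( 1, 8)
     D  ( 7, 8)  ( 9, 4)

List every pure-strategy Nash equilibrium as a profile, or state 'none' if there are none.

Nash profiles: (A,P), (B,Q)

(A,P): NE
(A,Q): not NE [P1→B gives 10>6; P2→P gives 6>0]
(B,P): not NE [P1→A gives 9>0; P2→Q gives 9>8]
(B,Q): NE
(C,P): not NE [P1→A gives 9>8]
(C,Q): not NE [P1→B gives 10>1; P2→P gives 9>8]
(D,P): not NE [P1→A gives 9>7]
(D,Q): not NE [P1→B gives 10>9; P2→P gives 8>4]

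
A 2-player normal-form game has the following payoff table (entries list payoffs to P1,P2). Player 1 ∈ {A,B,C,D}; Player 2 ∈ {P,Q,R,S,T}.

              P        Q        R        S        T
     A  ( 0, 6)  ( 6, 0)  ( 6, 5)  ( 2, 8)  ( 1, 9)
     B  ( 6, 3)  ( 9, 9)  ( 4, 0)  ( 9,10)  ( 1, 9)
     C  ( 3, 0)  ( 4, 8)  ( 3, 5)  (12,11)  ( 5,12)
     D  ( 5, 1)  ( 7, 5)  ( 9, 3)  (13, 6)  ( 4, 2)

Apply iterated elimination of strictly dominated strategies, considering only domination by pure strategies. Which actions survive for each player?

Survivors P1:{C,D} P2:{S,T}

P1 drop A (D beats it: P:5>0 Q:7>6 R:9>6 S:13>2 T:4>1)
P2 drop P (Q beats it: B:9>3 C:8>0 D:5>1)
P2 drop Q (S beats it: B:10>9 C:11>8 D:6>5)
P1 drop B (D beats it: R:9>4 S:13>9 T:4>1)
P2 drop R (S beats it: C:11>5 D:6>3)
P1→{C,D} P2→{S,T}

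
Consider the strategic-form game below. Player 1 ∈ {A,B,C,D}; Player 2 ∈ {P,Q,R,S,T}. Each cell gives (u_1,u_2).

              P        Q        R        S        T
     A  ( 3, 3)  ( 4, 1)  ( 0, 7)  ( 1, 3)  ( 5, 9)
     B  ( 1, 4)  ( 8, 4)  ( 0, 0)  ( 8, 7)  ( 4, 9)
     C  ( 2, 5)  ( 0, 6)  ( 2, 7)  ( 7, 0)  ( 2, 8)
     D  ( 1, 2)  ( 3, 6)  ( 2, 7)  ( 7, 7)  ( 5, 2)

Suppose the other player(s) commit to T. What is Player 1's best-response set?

u_1(A vs T) = 5
u_1(B vs T) = 4
u_1(C vs T) = 2
u_1(D vs T) = 5
max payoff 5 at {A,D}

BR_1 = {A,D}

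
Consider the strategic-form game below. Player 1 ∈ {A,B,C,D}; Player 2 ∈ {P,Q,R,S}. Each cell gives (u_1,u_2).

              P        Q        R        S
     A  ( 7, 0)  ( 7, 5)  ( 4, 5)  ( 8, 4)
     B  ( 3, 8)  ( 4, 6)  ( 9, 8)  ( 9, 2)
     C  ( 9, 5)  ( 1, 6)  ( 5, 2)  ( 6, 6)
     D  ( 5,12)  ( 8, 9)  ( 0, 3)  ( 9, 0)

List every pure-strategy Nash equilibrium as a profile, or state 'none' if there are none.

NE set: (B,R)

(A,P): not NE [P1→C gives 9>7; P2→R gives 5>0]
(A,Q): not NE [P1→D gives 8>7]
(A,R): not NE [P1→B gives 9>4]
(A,S): not NE [P1→D gives 9>8; P2→R gives 5>4]
(B,P): not NE [P1→C gives 9>3]
(B,Q): not NE [P1→D gives 8>4; P2→R gives 8>6]
(B,R): NE
(B,S): not NE [P2→R gives 8>2]
(C,P): not NE [P2→S gives 6>5]
(C,Q): not NE [P1→D gives 8>1]
(C,R): not NE [P1→B gives 9>5; P2→S gives 6>2]
(C,S): not NE [P1→D gives 9>6]
(D,P): not NE [P1→C gives 9>5]
(D,Q): not NE [P2→P gives 12>9]
(D,R): not NE [P1→B gives 9>0; P2→P gives 12>3]
(D,S): not NE [P2→P gives 12>0]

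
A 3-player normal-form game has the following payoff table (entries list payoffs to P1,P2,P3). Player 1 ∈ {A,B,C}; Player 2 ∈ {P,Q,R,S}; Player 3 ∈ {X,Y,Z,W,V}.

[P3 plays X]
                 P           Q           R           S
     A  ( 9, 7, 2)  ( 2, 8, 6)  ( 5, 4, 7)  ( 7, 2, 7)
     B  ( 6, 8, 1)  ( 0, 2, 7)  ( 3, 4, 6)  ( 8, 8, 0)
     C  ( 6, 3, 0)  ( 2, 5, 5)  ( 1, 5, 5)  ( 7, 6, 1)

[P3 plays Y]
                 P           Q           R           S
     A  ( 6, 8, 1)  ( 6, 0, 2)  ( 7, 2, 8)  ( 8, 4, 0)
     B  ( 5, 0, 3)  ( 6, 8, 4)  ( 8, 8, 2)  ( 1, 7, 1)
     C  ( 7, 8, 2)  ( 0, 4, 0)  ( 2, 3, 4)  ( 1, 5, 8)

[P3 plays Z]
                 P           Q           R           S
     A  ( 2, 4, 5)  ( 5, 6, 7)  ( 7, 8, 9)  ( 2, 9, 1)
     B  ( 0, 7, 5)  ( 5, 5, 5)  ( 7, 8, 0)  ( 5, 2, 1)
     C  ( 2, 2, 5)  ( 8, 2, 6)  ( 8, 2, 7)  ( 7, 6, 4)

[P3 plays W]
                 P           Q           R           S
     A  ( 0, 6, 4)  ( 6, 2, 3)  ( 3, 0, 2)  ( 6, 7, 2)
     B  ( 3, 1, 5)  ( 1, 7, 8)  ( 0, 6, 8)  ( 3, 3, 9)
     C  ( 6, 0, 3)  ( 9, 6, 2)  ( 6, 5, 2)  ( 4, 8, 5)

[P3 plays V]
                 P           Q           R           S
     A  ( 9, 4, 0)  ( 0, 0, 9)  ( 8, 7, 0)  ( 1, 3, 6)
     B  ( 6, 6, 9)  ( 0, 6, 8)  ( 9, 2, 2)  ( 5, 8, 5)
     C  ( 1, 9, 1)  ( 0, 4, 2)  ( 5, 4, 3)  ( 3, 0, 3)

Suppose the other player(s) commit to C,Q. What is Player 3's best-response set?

u_3(X vs C,Q) = 5
u_3(Y vs C,Q) = 0
u_3(Z vs C,Q) = 6
u_3(W vs C,Q) = 2
u_3(V vs C,Q) = 2
max payoff 6 at {Z}

P3 best: {Z}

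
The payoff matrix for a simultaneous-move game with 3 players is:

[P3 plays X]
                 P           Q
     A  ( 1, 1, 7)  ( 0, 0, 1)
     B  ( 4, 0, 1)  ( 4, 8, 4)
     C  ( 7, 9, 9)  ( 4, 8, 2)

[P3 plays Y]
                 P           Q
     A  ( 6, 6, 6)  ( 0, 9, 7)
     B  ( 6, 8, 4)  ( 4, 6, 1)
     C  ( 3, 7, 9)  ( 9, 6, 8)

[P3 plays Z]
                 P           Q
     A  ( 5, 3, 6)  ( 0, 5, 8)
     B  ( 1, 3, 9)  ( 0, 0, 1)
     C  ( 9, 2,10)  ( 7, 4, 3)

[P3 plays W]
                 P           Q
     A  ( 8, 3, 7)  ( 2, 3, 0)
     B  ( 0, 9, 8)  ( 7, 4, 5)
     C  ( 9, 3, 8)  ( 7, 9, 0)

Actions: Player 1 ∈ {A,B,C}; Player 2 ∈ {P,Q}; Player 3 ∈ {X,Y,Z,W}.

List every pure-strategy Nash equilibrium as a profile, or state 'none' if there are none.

(A,P,X): not NE [P1→C gives 7>1]
(A,P,Y): not NE [P2→Q gives 9>6; P3→W gives 7>6]
(A,P,Z): not NE [P1→C gives 9>5; P2→Q gives 5>3; P3→W gives 7>6]
(A,P,W): not NE [P1→C gives 9>8]
(A,Q,X): not NE [P1→C gives 4>0; P2→P gives 1>0; P3→Z gives 8>1]
(A,Q,Y): not NE [P1→C gives 9>0; P3→Z gives 8>7]
(A,Q,Z): not NE [P1→C gives 7>0]
(A,Q,W): not NE [P1→C gives 7>2; P3→Z gives 8>0]
(B,P,X): not NE [P1→C gives 7>4; P2→Q gives 8>0; P3→Z gives 9>1]
(B,P,Y): not NE [P3→Z gives 9>4]
(B,P,Z): not NE [P1→C gives 9>1]
(B,P,W): not NE [P1→C gives 9>0; P3→Z gives 9>8]
(B,Q,X): not NE [P3→W gives 5>4]
(B,Q,Y): not NE [P1→C gives 9>4; P2→P gives 8>6; P3→W gives 5>1]
(B,Q,Z): not NE [P1→C gives 7>0; P2→P gives 3>0; P3→W gives 5>1]
(B,Q,W): not NE [P2→P gives 9>4]
(C,P,X): not NE [P3→Z gives 10>9]
(C,P,Y): not NE [P1→B gives 6>3; P3→Z gives 10>9]
(C,P,Z): not NE [P2→Q gives 4>2]
(C,P,W): not NE [P2→Q gives 9>3; P3→Z gives 10>8]
(C,Q,X): not NE [P2→P gives 9>8; P3→Y gives 8>2]
(C,Q,Y): not NE [P2→P gives 7>6]
(C,Q,Z): not NE [P3→Y gives 8>3]
(C,Q,W): not NE [P3→Y gives 8>0]

Equilibria: none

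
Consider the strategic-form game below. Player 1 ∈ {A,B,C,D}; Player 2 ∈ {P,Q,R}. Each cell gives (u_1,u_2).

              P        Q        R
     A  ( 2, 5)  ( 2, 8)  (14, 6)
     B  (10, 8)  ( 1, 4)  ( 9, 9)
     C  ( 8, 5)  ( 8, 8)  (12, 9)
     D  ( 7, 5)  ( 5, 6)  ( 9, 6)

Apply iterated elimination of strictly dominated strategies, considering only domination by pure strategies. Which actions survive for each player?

P1 drop D (C beats it: P:8>7 Q:8>5 R:12>9)
P2 drop P (R beats it: A:6>5 B:9>8 C:9>5)
P1 drop B (A beats it: Q:2>1 R:14>9)
P1→{A,C} P2→{Q,R}

IESDS → P1:{A,C} P2:{Q,R}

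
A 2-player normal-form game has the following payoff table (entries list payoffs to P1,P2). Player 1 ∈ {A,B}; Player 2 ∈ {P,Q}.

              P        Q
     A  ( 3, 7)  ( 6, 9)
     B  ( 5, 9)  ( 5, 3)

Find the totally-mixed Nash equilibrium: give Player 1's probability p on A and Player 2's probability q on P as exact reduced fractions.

P1 indiff ⇒ q·3+(1-q)·6 = q·5+(1-q)·5 ⇒ q(-2) = (1-q)(-1) ⇒ q = 1/3
P2 indiff ⇒ p·7+(1-p)·9 = p·9+(1-p)·3 ⇒ p(-2) = (1-p)(-6) ⇒ p = 3/4

p=3/4, q=1/3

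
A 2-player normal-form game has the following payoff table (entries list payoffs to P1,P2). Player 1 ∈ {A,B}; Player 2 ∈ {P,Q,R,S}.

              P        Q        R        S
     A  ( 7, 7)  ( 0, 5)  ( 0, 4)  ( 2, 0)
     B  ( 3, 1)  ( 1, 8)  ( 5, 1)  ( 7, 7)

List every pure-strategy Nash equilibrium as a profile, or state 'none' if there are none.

(A,P): NE
(A,Q): not NE [P1→B gives 1>0; P2→P gives 7>5]
(A,R): not NE [P1→B gives 5>0; P2→P gives 7>4]
(A,S): not NE [P1→B gives 7>2; P2→P gives 7>0]
(B,P): not NE [P1→A gives 7>3; P2→Q gives 8>1]
(B,Q): NE
(B,R): not NE [P2→Q gives 8>1]
(B,S): not NE [P2→Q gives 8>7]

Nash profiles: (A,P), (B,Q)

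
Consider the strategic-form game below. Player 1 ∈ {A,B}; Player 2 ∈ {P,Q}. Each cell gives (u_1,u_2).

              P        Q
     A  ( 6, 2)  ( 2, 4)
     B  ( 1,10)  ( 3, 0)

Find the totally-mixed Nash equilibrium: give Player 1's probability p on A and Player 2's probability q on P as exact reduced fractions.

P1 indiff ⇒ q·6+(1-q)·2 = q·1+(1-q)·3 ⇒ q(5) = (1-q)(1) ⇒ q = 1/6
P2 indiff ⇒ p·2+(1-p)·10 = p·4+(1-p)·0 ⇒ p(-2) = (1-p)(-10) ⇒ p = 5/6

p=5/6, q=1/6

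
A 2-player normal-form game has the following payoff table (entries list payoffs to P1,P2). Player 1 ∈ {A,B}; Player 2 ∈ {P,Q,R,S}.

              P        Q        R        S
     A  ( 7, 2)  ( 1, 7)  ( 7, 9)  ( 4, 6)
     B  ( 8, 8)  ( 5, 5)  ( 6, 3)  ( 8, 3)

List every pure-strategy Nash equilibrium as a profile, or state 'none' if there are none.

PSNE = {(A,R), (B,P)}

(A,P): not NE [P1→B gives 8>7; P2→R gives 9>2]
(A,Q): not NE [P1→B gives 5>1; P2→R gives 9>7]
(A,R): NE
(A,S): not NE [P1→B gives 8>4; P2→R gives 9>6]
(B,P): NE
(B,Q): not NE [P2→P gives 8>5]
(B,R): not NE [P1→A gives 7>6; P2→P gives 8>3]
(B,S): not NE [P2→P gives 8>3]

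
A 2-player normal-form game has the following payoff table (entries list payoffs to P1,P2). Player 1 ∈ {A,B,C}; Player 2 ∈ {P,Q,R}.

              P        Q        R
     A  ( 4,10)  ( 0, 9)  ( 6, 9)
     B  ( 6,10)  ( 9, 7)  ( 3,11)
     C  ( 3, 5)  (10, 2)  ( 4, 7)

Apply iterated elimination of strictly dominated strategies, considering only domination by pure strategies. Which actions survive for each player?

P2 drop Q (P beats it: A:10>9 B:10>7 C:5>2)
P1 drop C (A beats it: P:4>3 R:6>4)
P1→{A,B} P2→{P,R}

IESDS → P1:{A,B} P2:{P,R}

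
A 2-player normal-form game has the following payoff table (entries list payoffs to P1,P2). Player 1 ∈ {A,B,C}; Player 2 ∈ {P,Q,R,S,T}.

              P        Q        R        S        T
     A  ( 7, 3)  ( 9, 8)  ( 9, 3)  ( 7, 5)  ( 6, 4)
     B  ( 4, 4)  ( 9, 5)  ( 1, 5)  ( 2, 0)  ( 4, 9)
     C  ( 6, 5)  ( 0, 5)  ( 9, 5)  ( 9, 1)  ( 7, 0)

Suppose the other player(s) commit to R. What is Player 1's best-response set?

u_1(A vs R) = 9
u_1(B vs R) = 1
u_1(C vs R) = 9
max payoff 9 at {A,C}

argmax u_1 = {A,C}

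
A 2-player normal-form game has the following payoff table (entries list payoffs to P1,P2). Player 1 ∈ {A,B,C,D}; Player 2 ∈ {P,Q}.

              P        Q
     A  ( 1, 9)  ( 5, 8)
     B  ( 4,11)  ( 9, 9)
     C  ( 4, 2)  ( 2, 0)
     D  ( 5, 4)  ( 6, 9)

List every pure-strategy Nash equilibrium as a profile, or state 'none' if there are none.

(A,P): not NE [P1→D gives 5>1]
(A,Q): not NE [P1→B gives 9>5; P2→P gives 9>8]
(B,P): not NE [P1→D gives 5>4]
(B,Q): not NE [P2→P gives 11>9]
(C,P): not NE [P1→D gives 5>4]
(C,Q): not NE [P1→B gives 9>2; P2→P gives 2>0]
(D,P): not NE [P2→Q gives 9>4]
(D,Q): not NE [P1→B gives 9>6]

No pure NE.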